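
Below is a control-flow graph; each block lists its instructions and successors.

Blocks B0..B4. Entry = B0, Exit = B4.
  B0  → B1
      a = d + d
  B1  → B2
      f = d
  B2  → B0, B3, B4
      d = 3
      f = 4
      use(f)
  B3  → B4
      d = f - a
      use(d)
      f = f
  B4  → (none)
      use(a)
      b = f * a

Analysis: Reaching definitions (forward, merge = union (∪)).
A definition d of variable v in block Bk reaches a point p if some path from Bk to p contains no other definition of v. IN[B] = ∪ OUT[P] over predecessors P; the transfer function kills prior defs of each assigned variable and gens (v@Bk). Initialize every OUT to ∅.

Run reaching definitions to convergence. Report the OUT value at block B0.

Converged values:
  B0: | IN={a@B0, d@B2, f@B2} | OUT={a@B0, d@B2, f@B2}
  B1: | IN={a@B0, d@B2, f@B2} | OUT={a@B0, d@B2, f@B1}
  B2: | IN={a@B0, d@B2, f@B1} | OUT={a@B0, d@B2, f@B2}
  B3: | IN={a@B0, d@B2, f@B2} | OUT={a@B0, d@B3, f@B3}
  B4: | IN={a@B0, d@B2, d@B3, f@B2, f@B3} | OUT={a@B0, b@B4, d@B2, d@B3, f@B2, f@B3}

Merge at B0 (entry node, so the boundary value {} is joined with the incoming edge(s)): IN[B0] = {} ⊔ OUT[B2] = {a@B0, d@B2, f@B2}
Applying B0's transfer function to that IN value gives OUT[B0] (row B0 above).

Answer: {a@B0, d@B2, f@B2}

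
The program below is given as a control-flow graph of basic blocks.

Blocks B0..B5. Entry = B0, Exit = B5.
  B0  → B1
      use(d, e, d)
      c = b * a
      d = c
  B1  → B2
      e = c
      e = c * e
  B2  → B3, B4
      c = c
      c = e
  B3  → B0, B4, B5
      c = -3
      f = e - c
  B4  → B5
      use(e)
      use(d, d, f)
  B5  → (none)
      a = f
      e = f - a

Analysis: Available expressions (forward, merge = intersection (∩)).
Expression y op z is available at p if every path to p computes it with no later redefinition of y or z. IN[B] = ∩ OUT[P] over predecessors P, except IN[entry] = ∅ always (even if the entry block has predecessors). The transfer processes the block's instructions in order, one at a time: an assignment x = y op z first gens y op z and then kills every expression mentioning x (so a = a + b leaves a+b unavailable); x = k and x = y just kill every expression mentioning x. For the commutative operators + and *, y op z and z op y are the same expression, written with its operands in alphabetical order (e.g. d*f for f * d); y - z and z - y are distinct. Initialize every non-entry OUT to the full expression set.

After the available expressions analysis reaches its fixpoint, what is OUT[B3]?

Answer: {a*b, e-c}

Derivation:
Fixpoint table:
  B0:  IN={}  OUT={a*b}
  B1:  IN={a*b}  OUT={a*b}
  B2:  IN={a*b}  OUT={a*b}
  B3:  IN={a*b}  OUT={a*b, e-c}
  B4:  IN={a*b}  OUT={a*b}
  B5:  IN={a*b}  OUT={f-a}

Merge at B3: IN[B3] = OUT[B2] = {a*b}
Applying B3's transfer function to that IN value gives OUT[B3] (row B3 above).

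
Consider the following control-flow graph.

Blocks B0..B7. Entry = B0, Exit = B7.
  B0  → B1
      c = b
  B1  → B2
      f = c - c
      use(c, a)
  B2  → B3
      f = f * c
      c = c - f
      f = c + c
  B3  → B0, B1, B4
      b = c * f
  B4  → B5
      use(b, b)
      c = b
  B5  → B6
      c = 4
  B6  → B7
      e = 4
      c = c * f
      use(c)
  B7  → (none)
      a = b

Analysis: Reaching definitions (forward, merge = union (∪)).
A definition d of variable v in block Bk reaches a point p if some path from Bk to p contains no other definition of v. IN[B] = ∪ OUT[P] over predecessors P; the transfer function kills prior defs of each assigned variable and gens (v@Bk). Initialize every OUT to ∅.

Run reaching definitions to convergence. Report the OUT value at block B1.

Answer: {b@B3, c@B0, c@B2, f@B1}

Derivation:
Converged values:
  B0: | IN={b@B3, c@B2, f@B2} | OUT={b@B3, c@B0, f@B2}
  B1: | IN={b@B3, c@B0, c@B2, f@B2} | OUT={b@B3, c@B0, c@B2, f@B1}
  B2: | IN={b@B3, c@B0, c@B2, f@B1} | OUT={b@B3, c@B2, f@B2}
  B3: | IN={b@B3, c@B2, f@B2} | OUT={b@B3, c@B2, f@B2}
  B4: | IN={b@B3, c@B2, f@B2} | OUT={b@B3, c@B4, f@B2}
  B5: | IN={b@B3, c@B4, f@B2} | OUT={b@B3, c@B5, f@B2}
  B6: | IN={b@B3, c@B5, f@B2} | OUT={b@B3, c@B6, e@B6, f@B2}
  B7: | IN={b@B3, c@B6, e@B6, f@B2} | OUT={a@B7, b@B3, c@B6, e@B6, f@B2}

Merge at B1: IN[B1] = OUT[B0] ⊔ OUT[B3] = {b@B3, c@B0, c@B2, f@B2}
Applying B1's transfer function to that IN value gives OUT[B1] (row B1 above).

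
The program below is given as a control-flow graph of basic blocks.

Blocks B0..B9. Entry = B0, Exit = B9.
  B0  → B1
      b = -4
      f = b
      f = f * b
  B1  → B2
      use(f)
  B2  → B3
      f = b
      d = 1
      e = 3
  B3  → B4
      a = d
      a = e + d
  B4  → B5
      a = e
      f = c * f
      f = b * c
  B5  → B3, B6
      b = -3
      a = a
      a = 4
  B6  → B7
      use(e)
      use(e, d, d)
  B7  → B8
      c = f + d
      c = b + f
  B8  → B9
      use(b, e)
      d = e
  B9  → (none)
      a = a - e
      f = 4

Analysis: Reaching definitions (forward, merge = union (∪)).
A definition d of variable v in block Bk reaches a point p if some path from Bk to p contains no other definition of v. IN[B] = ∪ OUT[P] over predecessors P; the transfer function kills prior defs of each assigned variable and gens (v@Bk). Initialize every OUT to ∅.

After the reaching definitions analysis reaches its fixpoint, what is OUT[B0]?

Per-block solution:
  B0:  IN={}  OUT={b@B0, f@B0}
  B1:  IN={b@B0, f@B0}  OUT={b@B0, f@B0}
  B2:  IN={b@B0, f@B0}  OUT={b@B0, d@B2, e@B2, f@B2}
  B3:  IN={a@B5, b@B0, b@B5, d@B2, e@B2, f@B2, f@B4}  OUT={a@B3, b@B0, b@B5, d@B2, e@B2, f@B2, f@B4}
  B4:  IN={a@B3, b@B0, b@B5, d@B2, e@B2, f@B2, f@B4}  OUT={a@B4, b@B0, b@B5, d@B2, e@B2, f@B4}
  B5:  IN={a@B4, b@B0, b@B5, d@B2, e@B2, f@B4}  OUT={a@B5, b@B5, d@B2, e@B2, f@B4}
  B6:  IN={a@B5, b@B5, d@B2, e@B2, f@B4}  OUT={a@B5, b@B5, d@B2, e@B2, f@B4}
  B7:  IN={a@B5, b@B5, d@B2, e@B2, f@B4}  OUT={a@B5, b@B5, c@B7, d@B2, e@B2, f@B4}
  B8:  IN={a@B5, b@B5, c@B7, d@B2, e@B2, f@B4}  OUT={a@B5, b@B5, c@B7, d@B8, e@B2, f@B4}
  B9:  IN={a@B5, b@B5, c@B7, d@B8, e@B2, f@B4}  OUT={a@B9, b@B5, c@B7, d@B8, e@B2, f@B9}

B0 is the boundary node: IN[B0] = {}
Applying B0's transfer function to that IN value gives OUT[B0] (row B0 above).

Answer: {b@B0, f@B0}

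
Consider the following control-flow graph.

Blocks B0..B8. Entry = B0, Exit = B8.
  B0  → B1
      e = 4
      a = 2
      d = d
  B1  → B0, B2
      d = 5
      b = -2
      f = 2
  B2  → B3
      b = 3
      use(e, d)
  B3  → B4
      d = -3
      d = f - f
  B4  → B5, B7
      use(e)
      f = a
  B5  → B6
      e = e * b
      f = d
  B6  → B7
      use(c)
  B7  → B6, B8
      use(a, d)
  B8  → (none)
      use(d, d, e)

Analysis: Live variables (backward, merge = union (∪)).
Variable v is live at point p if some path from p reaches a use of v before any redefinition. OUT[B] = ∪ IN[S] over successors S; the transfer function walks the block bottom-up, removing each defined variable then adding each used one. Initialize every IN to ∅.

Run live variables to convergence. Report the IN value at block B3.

Fixpoint table:
  B0: | IN={c, d} | OUT={a, c, e}
  B1: | IN={a, c, e} | OUT={a, c, d, e, f}
  B2: | IN={a, c, d, e, f} | OUT={a, b, c, e, f}
  B3: | IN={a, b, c, e, f} | OUT={a, b, c, d, e}
  B4: | IN={a, b, c, d, e} | OUT={a, b, c, d, e}
  B5: | IN={a, b, c, d, e} | OUT={a, c, d, e}
  B6: | IN={a, c, d, e} | OUT={a, c, d, e}
  B7: | IN={a, c, d, e} | OUT={a, c, d, e}
  B8: | IN={d, e} | OUT={}

Merge at B3: OUT[B3] = IN[B4] = {a, b, c, d, e}
Applying B3's transfer function to that OUT value gives IN[B3] (row B3 above).

Answer: {a, b, c, e, f}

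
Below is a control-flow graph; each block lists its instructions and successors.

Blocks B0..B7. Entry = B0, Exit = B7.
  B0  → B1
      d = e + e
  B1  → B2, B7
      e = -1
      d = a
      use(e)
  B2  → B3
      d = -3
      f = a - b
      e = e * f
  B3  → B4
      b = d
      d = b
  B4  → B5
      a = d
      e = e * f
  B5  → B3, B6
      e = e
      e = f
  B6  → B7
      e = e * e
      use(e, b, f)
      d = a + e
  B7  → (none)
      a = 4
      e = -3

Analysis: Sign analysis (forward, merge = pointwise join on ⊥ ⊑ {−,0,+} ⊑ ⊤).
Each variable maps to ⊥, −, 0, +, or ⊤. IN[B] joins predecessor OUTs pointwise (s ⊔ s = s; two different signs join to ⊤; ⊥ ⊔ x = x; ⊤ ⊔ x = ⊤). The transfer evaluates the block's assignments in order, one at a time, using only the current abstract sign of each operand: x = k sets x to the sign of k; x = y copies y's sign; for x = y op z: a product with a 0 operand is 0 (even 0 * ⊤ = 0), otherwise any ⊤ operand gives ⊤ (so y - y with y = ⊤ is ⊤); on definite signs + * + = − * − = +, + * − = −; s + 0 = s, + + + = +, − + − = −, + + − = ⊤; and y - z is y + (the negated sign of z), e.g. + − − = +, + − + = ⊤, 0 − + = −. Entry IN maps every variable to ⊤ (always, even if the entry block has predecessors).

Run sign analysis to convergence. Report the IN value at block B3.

Answer: {a: ⊤, b: ⊤, c: ⊤, d: -, e: ⊤, f: ⊤}

Working:
Converged values:
  B0:  IN=(all ⊤)  OUT=(all ⊤)
  B1:  IN=(all ⊤)  OUT={e:-; rest ⊤}
  B2:  IN={e:-; rest ⊤}  OUT={d:-; rest ⊤}
  B3:  IN={d:-; rest ⊤}  OUT={b:-, d:-; rest ⊤}
  B4:  IN={b:-, d:-; rest ⊤}  OUT={a:-, b:-, d:-; rest ⊤}
  B5:  IN={a:-, b:-, d:-; rest ⊤}  OUT={a:-, b:-, d:-; rest ⊤}
  B6:  IN={a:-, b:-, d:-; rest ⊤}  OUT={a:-, b:-; rest ⊤}
  B7:  IN=(all ⊤)  OUT={a:+, e:-; rest ⊤}

Merge at B3: IN[B3] = OUT[B2] ⊔ OUT[B5] = {a: ⊤, b: ⊤, c: ⊤, d: -, e: ⊤, f: ⊤}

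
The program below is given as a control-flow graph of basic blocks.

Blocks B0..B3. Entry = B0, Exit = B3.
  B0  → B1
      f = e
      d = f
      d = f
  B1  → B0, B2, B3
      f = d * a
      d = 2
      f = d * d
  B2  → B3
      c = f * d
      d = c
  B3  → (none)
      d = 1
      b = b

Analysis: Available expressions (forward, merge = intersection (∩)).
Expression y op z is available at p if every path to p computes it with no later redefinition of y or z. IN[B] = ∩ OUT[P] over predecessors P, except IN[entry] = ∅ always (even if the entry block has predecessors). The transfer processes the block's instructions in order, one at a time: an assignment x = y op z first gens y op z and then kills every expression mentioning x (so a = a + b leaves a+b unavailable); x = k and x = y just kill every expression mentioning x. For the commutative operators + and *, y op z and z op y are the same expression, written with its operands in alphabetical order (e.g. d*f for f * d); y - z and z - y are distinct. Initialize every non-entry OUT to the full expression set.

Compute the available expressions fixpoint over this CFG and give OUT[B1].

Converged values:
  B0:  IN={}  OUT={}
  B1:  IN={}  OUT={d*d}
  B2:  IN={d*d}  OUT={}
  B3:  IN={}  OUT={}

Merge at B1: IN[B1] = OUT[B0] = {}
Applying B1's transfer function to that IN value gives OUT[B1] (row B1 above).

Answer: {d*d}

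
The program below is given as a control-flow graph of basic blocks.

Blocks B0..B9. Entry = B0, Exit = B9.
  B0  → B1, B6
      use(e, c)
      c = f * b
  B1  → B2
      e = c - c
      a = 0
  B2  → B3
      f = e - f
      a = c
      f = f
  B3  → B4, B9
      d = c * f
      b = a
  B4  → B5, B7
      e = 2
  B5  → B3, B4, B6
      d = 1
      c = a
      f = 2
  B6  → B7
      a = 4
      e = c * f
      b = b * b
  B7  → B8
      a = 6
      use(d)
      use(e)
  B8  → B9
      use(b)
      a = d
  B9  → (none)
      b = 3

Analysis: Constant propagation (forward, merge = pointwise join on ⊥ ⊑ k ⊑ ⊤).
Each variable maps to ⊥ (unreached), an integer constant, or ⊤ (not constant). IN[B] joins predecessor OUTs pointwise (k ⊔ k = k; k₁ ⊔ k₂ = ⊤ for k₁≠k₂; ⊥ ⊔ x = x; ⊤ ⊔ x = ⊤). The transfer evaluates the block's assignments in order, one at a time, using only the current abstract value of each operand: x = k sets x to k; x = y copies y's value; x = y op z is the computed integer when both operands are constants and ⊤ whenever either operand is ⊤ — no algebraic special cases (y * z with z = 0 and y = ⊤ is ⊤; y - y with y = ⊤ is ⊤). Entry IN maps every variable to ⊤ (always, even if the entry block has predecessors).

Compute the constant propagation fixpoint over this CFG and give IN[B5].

Answer: {a: ⊤, b: ⊤, c: ⊤, d: ⊤, e: 2, f: ⊤}

Trace:
Fixpoint table:
  B0:  IN=(all ⊤)  OUT=(all ⊤)
  B1:  IN=(all ⊤)  OUT={a:0; rest ⊤}
  B2:  IN={a:0; rest ⊤}  OUT=(all ⊤)
  B3:  IN=(all ⊤)  OUT=(all ⊤)
  B4:  IN=(all ⊤)  OUT={e:2; rest ⊤}
  B5:  IN={e:2; rest ⊤}  OUT={d:1, e:2, f:2; rest ⊤}
  B6:  IN=(all ⊤)  OUT={a:4; rest ⊤}
  B7:  IN=(all ⊤)  OUT={a:6; rest ⊤}
  B8:  IN={a:6; rest ⊤}  OUT=(all ⊤)
  B9:  IN=(all ⊤)  OUT={b:3; rest ⊤}

Merge at B5: IN[B5] = OUT[B4] = {a: ⊤, b: ⊤, c: ⊤, d: ⊤, e: 2, f: ⊤}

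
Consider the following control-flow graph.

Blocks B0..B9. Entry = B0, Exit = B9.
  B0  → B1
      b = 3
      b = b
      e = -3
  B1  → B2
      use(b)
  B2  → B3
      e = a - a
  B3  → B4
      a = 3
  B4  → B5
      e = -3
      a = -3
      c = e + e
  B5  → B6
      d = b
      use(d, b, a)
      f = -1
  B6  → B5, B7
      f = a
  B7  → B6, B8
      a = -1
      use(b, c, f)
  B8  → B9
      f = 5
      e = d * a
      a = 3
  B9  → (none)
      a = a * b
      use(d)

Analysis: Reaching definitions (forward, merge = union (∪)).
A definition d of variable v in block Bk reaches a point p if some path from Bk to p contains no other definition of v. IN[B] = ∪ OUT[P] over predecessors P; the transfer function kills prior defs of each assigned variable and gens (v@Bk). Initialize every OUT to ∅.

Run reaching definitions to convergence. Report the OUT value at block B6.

Answer: {a@B4, a@B7, b@B0, c@B4, d@B5, e@B4, f@B6}

Working:
Converged values:
  B0:  IN={}  OUT={b@B0, e@B0}
  B1:  IN={b@B0, e@B0}  OUT={b@B0, e@B0}
  B2:  IN={b@B0, e@B0}  OUT={b@B0, e@B2}
  B3:  IN={b@B0, e@B2}  OUT={a@B3, b@B0, e@B2}
  B4:  IN={a@B3, b@B0, e@B2}  OUT={a@B4, b@B0, c@B4, e@B4}
  B5:  IN={a@B4, a@B7, b@B0, c@B4, d@B5, e@B4, f@B6}  OUT={a@B4, a@B7, b@B0, c@B4, d@B5, e@B4, f@B5}
  B6:  IN={a@B4, a@B7, b@B0, c@B4, d@B5, e@B4, f@B5, f@B6}  OUT={a@B4, a@B7, b@B0, c@B4, d@B5, e@B4, f@B6}
  B7:  IN={a@B4, a@B7, b@B0, c@B4, d@B5, e@B4, f@B6}  OUT={a@B7, b@B0, c@B4, d@B5, e@B4, f@B6}
  B8:  IN={a@B7, b@B0, c@B4, d@B5, e@B4, f@B6}  OUT={a@B8, b@B0, c@B4, d@B5, e@B8, f@B8}
  B9:  IN={a@B8, b@B0, c@B4, d@B5, e@B8, f@B8}  OUT={a@B9, b@B0, c@B4, d@B5, e@B8, f@B8}

Merge at B6: IN[B6] = OUT[B5] ⊔ OUT[B7] = {a@B4, a@B7, b@B0, c@B4, d@B5, e@B4, f@B5, f@B6}
Applying B6's transfer function to that IN value gives OUT[B6] (row B6 above).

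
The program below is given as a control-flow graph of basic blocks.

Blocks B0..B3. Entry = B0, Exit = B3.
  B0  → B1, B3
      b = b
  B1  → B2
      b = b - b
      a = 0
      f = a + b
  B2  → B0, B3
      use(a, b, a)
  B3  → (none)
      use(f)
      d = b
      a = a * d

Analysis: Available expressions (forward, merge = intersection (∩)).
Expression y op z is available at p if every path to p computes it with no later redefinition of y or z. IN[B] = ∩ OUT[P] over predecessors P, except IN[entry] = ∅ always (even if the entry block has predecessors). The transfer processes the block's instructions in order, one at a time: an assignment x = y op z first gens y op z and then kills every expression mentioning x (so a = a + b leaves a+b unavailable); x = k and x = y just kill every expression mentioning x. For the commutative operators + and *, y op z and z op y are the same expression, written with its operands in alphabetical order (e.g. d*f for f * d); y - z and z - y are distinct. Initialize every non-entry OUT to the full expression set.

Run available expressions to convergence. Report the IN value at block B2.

Fixpoint table:
  B0:   IN={}   OUT={}
  B1:   IN={}   OUT={a+b}
  B2:   IN={a+b}   OUT={a+b}
  B3:   IN={}   OUT={}

Merge at B2: IN[B2] = OUT[B1] = {a+b}

Answer: {a+b}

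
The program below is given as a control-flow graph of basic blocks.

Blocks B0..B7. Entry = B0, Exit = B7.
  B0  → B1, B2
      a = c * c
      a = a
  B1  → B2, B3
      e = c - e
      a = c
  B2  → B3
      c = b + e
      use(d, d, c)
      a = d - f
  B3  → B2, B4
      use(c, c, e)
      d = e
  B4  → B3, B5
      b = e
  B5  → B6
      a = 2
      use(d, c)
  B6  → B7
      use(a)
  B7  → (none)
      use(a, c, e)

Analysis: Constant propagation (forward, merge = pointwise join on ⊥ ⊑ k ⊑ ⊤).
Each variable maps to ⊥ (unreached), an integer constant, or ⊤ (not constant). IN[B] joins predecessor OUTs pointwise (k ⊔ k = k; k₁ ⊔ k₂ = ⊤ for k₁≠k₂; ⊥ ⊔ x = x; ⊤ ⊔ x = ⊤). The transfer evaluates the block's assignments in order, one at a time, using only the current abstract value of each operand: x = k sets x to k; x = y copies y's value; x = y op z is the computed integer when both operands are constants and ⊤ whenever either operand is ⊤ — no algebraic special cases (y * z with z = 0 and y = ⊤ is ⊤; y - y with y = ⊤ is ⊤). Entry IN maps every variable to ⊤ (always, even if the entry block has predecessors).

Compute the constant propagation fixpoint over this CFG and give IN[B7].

Per-block solution:
  B0: | IN=(all ⊤) | OUT=(all ⊤)
  B1: | IN=(all ⊤) | OUT=(all ⊤)
  B2: | IN=(all ⊤) | OUT=(all ⊤)
  B3: | IN=(all ⊤) | OUT=(all ⊤)
  B4: | IN=(all ⊤) | OUT=(all ⊤)
  B5: | IN=(all ⊤) | OUT={a:2; rest ⊤}
  B6: | IN={a:2; rest ⊤} | OUT={a:2; rest ⊤}
  B7: | IN={a:2; rest ⊤} | OUT={a:2; rest ⊤}

Merge at B7: IN[B7] = OUT[B6] = {a: 2, b: ⊤, c: ⊤, d: ⊤, e: ⊤, f: ⊤}

Answer: {a: 2, b: ⊤, c: ⊤, d: ⊤, e: ⊤, f: ⊤}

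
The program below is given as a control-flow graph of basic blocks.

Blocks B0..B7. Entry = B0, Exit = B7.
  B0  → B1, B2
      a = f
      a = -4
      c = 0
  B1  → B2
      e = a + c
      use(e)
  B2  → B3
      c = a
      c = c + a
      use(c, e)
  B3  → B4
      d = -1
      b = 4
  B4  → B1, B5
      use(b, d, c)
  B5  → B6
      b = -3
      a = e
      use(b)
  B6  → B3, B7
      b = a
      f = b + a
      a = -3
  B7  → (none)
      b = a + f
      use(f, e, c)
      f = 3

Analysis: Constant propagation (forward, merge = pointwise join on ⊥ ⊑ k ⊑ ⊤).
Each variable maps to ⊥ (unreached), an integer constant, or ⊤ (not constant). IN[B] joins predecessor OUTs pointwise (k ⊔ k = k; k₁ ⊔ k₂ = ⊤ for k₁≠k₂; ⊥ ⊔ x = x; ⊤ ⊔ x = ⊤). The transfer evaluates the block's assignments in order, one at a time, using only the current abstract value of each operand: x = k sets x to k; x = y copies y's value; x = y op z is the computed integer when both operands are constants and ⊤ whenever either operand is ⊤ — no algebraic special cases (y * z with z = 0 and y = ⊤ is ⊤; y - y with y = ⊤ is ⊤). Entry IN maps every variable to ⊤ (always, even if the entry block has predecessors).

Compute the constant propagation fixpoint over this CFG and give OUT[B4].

Fixpoint table:
  B0:   IN=(all ⊤)   OUT={a:-4, c:0; rest ⊤}
  B1:   IN=(all ⊤)   OUT=(all ⊤)
  B2:   IN=(all ⊤)   OUT=(all ⊤)
  B3:   IN=(all ⊤)   OUT={b:4, d:-1; rest ⊤}
  B4:   IN={b:4, d:-1; rest ⊤}   OUT={b:4, d:-1; rest ⊤}
  B5:   IN={b:4, d:-1; rest ⊤}   OUT={b:-3, d:-1; rest ⊤}
  B6:   IN={b:-3, d:-1; rest ⊤}   OUT={a:-3, d:-1; rest ⊤}
  B7:   IN={a:-3, d:-1; rest ⊤}   OUT={a:-3, d:-1, f:3; rest ⊤}

Merge at B4: IN[B4] = OUT[B3] = {a: ⊤, b: 4, c: ⊤, d: -1, e: ⊤, f: ⊤}
Applying B4's transfer function to that IN value gives OUT[B4] (row B4 above).

Answer: {a: ⊤, b: 4, c: ⊤, d: -1, e: ⊤, f: ⊤}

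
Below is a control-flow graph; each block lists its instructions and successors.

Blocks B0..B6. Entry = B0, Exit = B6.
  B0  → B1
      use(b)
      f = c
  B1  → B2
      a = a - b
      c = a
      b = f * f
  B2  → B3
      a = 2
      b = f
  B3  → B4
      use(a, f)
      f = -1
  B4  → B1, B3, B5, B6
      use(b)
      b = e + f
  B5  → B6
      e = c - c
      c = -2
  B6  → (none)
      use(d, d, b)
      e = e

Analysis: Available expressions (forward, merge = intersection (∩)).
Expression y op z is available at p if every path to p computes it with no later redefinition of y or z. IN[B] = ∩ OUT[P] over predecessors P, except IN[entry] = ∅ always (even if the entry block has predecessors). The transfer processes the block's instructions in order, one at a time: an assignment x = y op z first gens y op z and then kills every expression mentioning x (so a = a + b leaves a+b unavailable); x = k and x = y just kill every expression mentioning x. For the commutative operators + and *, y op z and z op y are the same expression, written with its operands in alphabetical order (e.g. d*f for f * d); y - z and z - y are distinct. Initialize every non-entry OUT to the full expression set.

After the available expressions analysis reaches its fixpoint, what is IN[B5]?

Answer: {e+f}

Trace:
Fixpoint table:
  B0:   IN={}   OUT={}
  B1:   IN={}   OUT={f*f}
  B2:   IN={f*f}   OUT={f*f}
  B3:   IN={}   OUT={}
  B4:   IN={}   OUT={e+f}
  B5:   IN={e+f}   OUT={}
  B6:   IN={}   OUT={}

Merge at B5: IN[B5] = OUT[B4] = {e+f}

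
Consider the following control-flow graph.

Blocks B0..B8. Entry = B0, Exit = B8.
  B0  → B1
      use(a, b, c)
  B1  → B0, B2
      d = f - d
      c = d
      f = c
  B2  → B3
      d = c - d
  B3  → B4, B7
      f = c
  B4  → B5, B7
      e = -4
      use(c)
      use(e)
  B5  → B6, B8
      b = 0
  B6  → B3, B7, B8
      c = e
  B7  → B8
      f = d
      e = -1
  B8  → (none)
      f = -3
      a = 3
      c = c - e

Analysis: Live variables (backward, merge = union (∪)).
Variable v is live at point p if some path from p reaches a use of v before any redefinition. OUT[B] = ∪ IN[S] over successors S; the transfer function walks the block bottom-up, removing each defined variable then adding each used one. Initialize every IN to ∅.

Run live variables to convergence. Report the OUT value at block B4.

Per-block solution:
  B0: | IN={a, b, c, d, f} | OUT={a, b, d, f}
  B1: | IN={a, b, d, f} | OUT={a, b, c, d, f}
  B2: | IN={c, d} | OUT={c, d}
  B3: | IN={c, d} | OUT={c, d}
  B4: | IN={c, d} | OUT={c, d, e}
  B5: | IN={c, d, e} | OUT={c, d, e}
  B6: | IN={d, e} | OUT={c, d, e}
  B7: | IN={c, d} | OUT={c, e}
  B8: | IN={c, e} | OUT={}

Merge at B4: OUT[B4] = IN[B5] ⊔ IN[B7] = {c, d, e}

Answer: {c, d, e}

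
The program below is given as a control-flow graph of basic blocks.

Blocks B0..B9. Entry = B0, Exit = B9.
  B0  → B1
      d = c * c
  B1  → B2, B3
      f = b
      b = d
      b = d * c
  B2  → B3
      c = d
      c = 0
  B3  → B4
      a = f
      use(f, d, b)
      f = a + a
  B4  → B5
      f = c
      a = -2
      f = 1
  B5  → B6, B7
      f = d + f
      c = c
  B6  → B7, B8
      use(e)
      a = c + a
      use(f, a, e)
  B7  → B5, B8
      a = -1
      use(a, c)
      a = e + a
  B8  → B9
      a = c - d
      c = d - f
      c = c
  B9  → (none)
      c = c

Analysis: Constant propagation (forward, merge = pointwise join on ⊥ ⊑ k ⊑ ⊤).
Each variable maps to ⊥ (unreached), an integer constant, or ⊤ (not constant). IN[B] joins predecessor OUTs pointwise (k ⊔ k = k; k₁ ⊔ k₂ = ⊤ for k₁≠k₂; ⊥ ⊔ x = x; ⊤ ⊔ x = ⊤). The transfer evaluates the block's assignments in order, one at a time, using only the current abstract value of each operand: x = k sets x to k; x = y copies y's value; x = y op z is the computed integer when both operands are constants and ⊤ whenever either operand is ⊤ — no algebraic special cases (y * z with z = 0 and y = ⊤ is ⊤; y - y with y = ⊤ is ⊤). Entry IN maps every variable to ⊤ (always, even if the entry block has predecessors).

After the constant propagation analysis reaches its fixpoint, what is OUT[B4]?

Answer: {a: -2, b: ⊤, c: ⊤, d: ⊤, e: ⊤, f: 1}

Derivation:
Converged values:
  B0: | IN=(all ⊤) | OUT=(all ⊤)
  B1: | IN=(all ⊤) | OUT=(all ⊤)
  B2: | IN=(all ⊤) | OUT={c:0; rest ⊤}
  B3: | IN=(all ⊤) | OUT=(all ⊤)
  B4: | IN=(all ⊤) | OUT={a:-2, f:1; rest ⊤}
  B5: | IN=(all ⊤) | OUT=(all ⊤)
  B6: | IN=(all ⊤) | OUT=(all ⊤)
  B7: | IN=(all ⊤) | OUT=(all ⊤)
  B8: | IN=(all ⊤) | OUT=(all ⊤)
  B9: | IN=(all ⊤) | OUT=(all ⊤)

Merge at B4: IN[B4] = OUT[B3] = {a: ⊤, b: ⊤, c: ⊤, d: ⊤, e: ⊤, f: ⊤}
Applying B4's transfer function to that IN value gives OUT[B4] (row B4 above).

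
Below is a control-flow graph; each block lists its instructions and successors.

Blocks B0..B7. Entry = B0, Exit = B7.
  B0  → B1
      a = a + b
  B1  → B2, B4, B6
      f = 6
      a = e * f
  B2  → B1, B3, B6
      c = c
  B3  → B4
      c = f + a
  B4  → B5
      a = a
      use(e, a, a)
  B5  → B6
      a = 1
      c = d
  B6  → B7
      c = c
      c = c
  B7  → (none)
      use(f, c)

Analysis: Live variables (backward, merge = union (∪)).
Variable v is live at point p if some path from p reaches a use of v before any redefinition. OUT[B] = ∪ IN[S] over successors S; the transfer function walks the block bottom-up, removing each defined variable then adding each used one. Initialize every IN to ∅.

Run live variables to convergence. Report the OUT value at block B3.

Converged values:
  B0:   IN={a, b, c, d, e}   OUT={c, d, e}
  B1:   IN={c, d, e}   OUT={a, c, d, e, f}
  B2:   IN={a, c, d, e, f}   OUT={a, c, d, e, f}
  B3:   IN={a, d, e, f}   OUT={a, d, e, f}
  B4:   IN={a, d, e, f}   OUT={d, f}
  B5:   IN={d, f}   OUT={c, f}
  B6:   IN={c, f}   OUT={c, f}
  B7:   IN={c, f}   OUT={}

Merge at B3: OUT[B3] = IN[B4] = {a, d, e, f}

Answer: {a, d, e, f}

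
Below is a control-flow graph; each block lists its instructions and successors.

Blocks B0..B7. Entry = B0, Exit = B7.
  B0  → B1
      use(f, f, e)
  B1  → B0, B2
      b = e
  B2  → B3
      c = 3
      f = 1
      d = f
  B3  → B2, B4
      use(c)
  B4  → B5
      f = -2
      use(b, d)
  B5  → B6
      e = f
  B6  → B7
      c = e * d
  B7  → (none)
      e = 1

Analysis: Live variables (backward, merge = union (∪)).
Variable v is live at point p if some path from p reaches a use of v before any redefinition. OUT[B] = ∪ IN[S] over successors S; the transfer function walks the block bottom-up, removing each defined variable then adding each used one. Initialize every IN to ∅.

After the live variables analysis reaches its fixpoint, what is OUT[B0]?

Answer: {e, f}

Trace:
Fixpoint table:
  B0:  IN={e, f}  OUT={e, f}
  B1:  IN={e, f}  OUT={b, e, f}
  B2:  IN={b}  OUT={b, c, d}
  B3:  IN={b, c, d}  OUT={b, d}
  B4:  IN={b, d}  OUT={d, f}
  B5:  IN={d, f}  OUT={d, e}
  B6:  IN={d, e}  OUT={}
  B7:  IN={}  OUT={}

Merge at B0: OUT[B0] = IN[B1] = {e, f}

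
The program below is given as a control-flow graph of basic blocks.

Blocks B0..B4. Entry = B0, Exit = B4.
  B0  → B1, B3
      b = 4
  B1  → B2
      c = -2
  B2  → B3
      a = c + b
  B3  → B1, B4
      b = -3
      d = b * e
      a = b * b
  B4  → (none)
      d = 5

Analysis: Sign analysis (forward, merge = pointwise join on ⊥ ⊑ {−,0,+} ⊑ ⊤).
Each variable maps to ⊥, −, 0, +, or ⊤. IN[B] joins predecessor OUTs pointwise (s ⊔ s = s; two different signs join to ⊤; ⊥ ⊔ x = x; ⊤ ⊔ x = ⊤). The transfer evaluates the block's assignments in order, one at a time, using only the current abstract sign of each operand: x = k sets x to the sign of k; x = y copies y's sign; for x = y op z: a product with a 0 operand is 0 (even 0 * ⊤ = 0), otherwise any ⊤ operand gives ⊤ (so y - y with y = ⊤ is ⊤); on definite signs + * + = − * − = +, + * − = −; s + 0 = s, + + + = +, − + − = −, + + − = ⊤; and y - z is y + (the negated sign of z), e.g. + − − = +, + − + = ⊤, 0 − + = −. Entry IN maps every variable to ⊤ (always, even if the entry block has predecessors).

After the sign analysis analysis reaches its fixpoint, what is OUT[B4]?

Converged values:
  B0:   IN=(all ⊤)   OUT={b:+; rest ⊤}
  B1:   IN=(all ⊤)   OUT={c:-; rest ⊤}
  B2:   IN={c:-; rest ⊤}   OUT={c:-; rest ⊤}
  B3:   IN=(all ⊤)   OUT={a:+, b:-; rest ⊤}
  B4:   IN={a:+, b:-; rest ⊤}   OUT={a:+, b:-, d:+; rest ⊤}

Merge at B4: IN[B4] = OUT[B3] = {a: +, b: -, c: ⊤, d: ⊤, e: ⊤, f: ⊤}
Applying B4's transfer function to that IN value gives OUT[B4] (row B4 above).

Answer: {a: +, b: -, c: ⊤, d: +, e: ⊤, f: ⊤}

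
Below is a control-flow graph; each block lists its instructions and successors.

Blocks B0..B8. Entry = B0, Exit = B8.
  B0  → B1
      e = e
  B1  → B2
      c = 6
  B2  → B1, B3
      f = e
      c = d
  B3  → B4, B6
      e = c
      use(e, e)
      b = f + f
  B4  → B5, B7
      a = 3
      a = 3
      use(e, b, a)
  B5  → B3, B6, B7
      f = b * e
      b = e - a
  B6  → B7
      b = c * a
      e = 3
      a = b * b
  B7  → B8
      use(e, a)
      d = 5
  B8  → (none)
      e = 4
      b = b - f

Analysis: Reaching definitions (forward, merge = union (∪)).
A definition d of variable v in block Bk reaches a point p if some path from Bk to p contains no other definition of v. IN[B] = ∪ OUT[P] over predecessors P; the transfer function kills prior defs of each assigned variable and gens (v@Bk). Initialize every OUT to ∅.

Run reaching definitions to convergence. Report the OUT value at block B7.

Answer: {a@B4, a@B6, b@B3, b@B5, b@B6, c@B2, d@B7, e@B3, e@B6, f@B2, f@B5}

Derivation:
Converged values:
  B0: | IN={} | OUT={e@B0}
  B1: | IN={c@B2, e@B0, f@B2} | OUT={c@B1, e@B0, f@B2}
  B2: | IN={c@B1, e@B0, f@B2} | OUT={c@B2, e@B0, f@B2}
  B3: | IN={a@B4, b@B5, c@B2, e@B0, e@B3, f@B2, f@B5} | OUT={a@B4, b@B3, c@B2, e@B3, f@B2, f@B5}
  B4: | IN={a@B4, b@B3, c@B2, e@B3, f@B2, f@B5} | OUT={a@B4, b@B3, c@B2, e@B3, f@B2, f@B5}
  B5: | IN={a@B4, b@B3, c@B2, e@B3, f@B2, f@B5} | OUT={a@B4, b@B5, c@B2, e@B3, f@B5}
  B6: | IN={a@B4, b@B3, b@B5, c@B2, e@B3, f@B2, f@B5} | OUT={a@B6, b@B6, c@B2, e@B6, f@B2, f@B5}
  B7: | IN={a@B4, a@B6, b@B3, b@B5, b@B6, c@B2, e@B3, e@B6, f@B2, f@B5} | OUT={a@B4, a@B6, b@B3, b@B5, b@B6, c@B2, d@B7, e@B3, e@B6, f@B2, f@B5}
  B8: | IN={a@B4, a@B6, b@B3, b@B5, b@B6, c@B2, d@B7, e@B3, e@B6, f@B2, f@B5} | OUT={a@B4, a@B6, b@B8, c@B2, d@B7, e@B8, f@B2, f@B5}

Merge at B7: IN[B7] = OUT[B4] ⊔ OUT[B5] ⊔ OUT[B6] = {a@B4, a@B6, b@B3, b@B5, b@B6, c@B2, e@B3, e@B6, f@B2, f@B5}
Applying B7's transfer function to that IN value gives OUT[B7] (row B7 above).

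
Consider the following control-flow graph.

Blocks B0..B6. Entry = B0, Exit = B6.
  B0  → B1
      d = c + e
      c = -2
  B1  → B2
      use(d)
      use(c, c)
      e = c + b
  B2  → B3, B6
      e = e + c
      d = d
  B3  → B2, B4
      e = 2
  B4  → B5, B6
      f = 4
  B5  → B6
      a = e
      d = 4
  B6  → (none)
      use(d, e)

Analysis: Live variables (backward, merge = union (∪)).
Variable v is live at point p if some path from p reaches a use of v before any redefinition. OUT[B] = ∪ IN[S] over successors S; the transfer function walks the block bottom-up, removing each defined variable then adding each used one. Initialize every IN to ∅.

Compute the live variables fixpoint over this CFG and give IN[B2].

Answer: {c, d, e}

Working:
Converged values:
  B0:   IN={b, c, e}   OUT={b, c, d}
  B1:   IN={b, c, d}   OUT={c, d, e}
  B2:   IN={c, d, e}   OUT={c, d, e}
  B3:   IN={c, d}   OUT={c, d, e}
  B4:   IN={d, e}   OUT={d, e}
  B5:   IN={e}   OUT={d, e}
  B6:   IN={d, e}   OUT={}

Merge at B2: OUT[B2] = IN[B3] ⊔ IN[B6] = {c, d, e}
Applying B2's transfer function to that OUT value gives IN[B2] (row B2 above).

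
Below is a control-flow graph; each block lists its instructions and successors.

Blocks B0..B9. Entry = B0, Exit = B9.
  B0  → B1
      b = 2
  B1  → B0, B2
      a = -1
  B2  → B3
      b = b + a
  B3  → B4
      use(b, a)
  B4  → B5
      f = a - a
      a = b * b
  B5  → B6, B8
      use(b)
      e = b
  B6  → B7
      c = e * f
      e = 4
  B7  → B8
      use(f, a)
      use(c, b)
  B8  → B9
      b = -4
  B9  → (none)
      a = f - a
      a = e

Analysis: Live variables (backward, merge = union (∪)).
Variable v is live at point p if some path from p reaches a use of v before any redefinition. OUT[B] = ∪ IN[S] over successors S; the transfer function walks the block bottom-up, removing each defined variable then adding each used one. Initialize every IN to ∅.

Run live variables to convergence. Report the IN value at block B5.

Answer: {a, b, f}

Trace:
Converged values:
  B0:   IN={}   OUT={b}
  B1:   IN={b}   OUT={a, b}
  B2:   IN={a, b}   OUT={a, b}
  B3:   IN={a, b}   OUT={a, b}
  B4:   IN={a, b}   OUT={a, b, f}
  B5:   IN={a, b, f}   OUT={a, b, e, f}
  B6:   IN={a, b, e, f}   OUT={a, b, c, e, f}
  B7:   IN={a, b, c, e, f}   OUT={a, e, f}
  B8:   IN={a, e, f}   OUT={a, e, f}
  B9:   IN={a, e, f}   OUT={}

Merge at B5: OUT[B5] = IN[B6] ⊔ IN[B8] = {a, b, e, f}
Applying B5's transfer function to that OUT value gives IN[B5] (row B5 above).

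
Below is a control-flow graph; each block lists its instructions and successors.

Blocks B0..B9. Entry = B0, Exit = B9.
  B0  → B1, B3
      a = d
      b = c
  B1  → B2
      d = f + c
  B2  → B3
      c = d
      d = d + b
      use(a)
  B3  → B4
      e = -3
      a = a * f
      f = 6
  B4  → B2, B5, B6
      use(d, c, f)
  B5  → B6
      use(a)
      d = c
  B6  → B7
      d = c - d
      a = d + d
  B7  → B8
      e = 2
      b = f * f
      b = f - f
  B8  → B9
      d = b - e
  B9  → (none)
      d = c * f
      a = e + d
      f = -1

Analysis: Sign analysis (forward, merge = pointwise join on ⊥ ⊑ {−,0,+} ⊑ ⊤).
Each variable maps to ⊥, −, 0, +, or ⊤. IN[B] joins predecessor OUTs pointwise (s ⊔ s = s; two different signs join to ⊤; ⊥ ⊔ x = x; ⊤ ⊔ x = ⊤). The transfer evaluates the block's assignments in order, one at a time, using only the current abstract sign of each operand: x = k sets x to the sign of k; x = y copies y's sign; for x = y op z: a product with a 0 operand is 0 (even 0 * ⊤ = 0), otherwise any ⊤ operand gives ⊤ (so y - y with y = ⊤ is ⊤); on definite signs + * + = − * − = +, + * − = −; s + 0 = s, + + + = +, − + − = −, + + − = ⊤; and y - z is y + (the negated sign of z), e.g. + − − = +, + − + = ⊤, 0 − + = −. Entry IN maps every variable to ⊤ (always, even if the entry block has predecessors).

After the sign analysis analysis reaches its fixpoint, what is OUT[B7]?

Converged values:
  B0:   IN=(all ⊤)   OUT=(all ⊤)
  B1:   IN=(all ⊤)   OUT=(all ⊤)
  B2:   IN=(all ⊤)   OUT=(all ⊤)
  B3:   IN=(all ⊤)   OUT={e:-, f:+; rest ⊤}
  B4:   IN={e:-, f:+; rest ⊤}   OUT={e:-, f:+; rest ⊤}
  B5:   IN={e:-, f:+; rest ⊤}   OUT={e:-, f:+; rest ⊤}
  B6:   IN={e:-, f:+; rest ⊤}   OUT={e:-, f:+; rest ⊤}
  B7:   IN={e:-, f:+; rest ⊤}   OUT={e:+, f:+; rest ⊤}
  B8:   IN={e:+, f:+; rest ⊤}   OUT={e:+, f:+; rest ⊤}
  B9:   IN={e:+, f:+; rest ⊤}   OUT={e:+, f:-; rest ⊤}

Merge at B7: IN[B7] = OUT[B6] = {a: ⊤, b: ⊤, c: ⊤, d: ⊤, e: -, f: +}
Applying B7's transfer function to that IN value gives OUT[B7] (row B7 above).

Answer: {a: ⊤, b: ⊤, c: ⊤, d: ⊤, e: +, f: +}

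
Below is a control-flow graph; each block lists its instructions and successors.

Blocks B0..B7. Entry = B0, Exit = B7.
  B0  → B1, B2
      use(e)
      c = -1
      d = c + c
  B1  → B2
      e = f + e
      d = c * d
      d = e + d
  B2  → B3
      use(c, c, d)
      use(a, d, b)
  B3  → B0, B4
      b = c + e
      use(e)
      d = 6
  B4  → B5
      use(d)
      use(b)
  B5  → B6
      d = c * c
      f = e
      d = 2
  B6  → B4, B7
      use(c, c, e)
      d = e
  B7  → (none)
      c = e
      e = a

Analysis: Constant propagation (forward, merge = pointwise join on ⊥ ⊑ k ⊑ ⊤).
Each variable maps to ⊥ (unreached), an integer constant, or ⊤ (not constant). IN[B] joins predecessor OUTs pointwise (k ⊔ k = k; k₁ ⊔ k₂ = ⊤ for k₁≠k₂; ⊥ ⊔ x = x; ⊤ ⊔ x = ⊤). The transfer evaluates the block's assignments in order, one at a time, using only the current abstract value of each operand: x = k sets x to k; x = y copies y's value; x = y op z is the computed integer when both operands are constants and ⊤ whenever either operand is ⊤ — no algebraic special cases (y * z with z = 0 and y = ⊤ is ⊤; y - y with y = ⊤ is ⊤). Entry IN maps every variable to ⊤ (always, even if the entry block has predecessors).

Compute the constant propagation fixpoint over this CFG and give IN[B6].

Answer: {a: ⊤, b: ⊤, c: -1, d: 2, e: ⊤, f: ⊤}

Working:
Converged values:
  B0:  IN=(all ⊤)  OUT={c:-1, d:-2; rest ⊤}
  B1:  IN={c:-1, d:-2; rest ⊤}  OUT={c:-1; rest ⊤}
  B2:  IN={c:-1; rest ⊤}  OUT={c:-1; rest ⊤}
  B3:  IN={c:-1; rest ⊤}  OUT={c:-1, d:6; rest ⊤}
  B4:  IN={c:-1; rest ⊤}  OUT={c:-1; rest ⊤}
  B5:  IN={c:-1; rest ⊤}  OUT={c:-1, d:2; rest ⊤}
  B6:  IN={c:-1, d:2; rest ⊤}  OUT={c:-1; rest ⊤}
  B7:  IN={c:-1; rest ⊤}  OUT=(all ⊤)

Merge at B6: IN[B6] = OUT[B5] = {a: ⊤, b: ⊤, c: -1, d: 2, e: ⊤, f: ⊤}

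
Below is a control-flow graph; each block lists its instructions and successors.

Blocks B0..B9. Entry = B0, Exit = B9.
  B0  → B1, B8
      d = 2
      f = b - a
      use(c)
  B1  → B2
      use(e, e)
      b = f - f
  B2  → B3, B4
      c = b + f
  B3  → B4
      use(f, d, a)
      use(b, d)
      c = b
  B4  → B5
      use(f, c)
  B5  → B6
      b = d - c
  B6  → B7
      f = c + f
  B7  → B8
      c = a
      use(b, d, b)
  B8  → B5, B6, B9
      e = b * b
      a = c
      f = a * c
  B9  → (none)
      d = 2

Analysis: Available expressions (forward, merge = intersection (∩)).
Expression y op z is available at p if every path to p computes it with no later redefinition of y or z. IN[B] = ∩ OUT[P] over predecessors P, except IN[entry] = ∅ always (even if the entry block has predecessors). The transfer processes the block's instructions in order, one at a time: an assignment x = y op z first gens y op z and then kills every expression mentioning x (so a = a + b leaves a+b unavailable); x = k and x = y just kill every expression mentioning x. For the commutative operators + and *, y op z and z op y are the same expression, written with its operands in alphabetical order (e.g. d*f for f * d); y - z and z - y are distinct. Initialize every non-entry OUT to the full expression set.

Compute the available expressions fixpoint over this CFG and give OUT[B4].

Answer: {b+f, f-f}

Derivation:
Converged values:
  B0: | IN={} | OUT={b-a}
  B1: | IN={b-a} | OUT={f-f}
  B2: | IN={f-f} | OUT={b+f, f-f}
  B3: | IN={b+f, f-f} | OUT={b+f, f-f}
  B4: | IN={b+f, f-f} | OUT={b+f, f-f}
  B5: | IN={} | OUT={d-c}
  B6: | IN={} | OUT={}
  B7: | IN={} | OUT={}
  B8: | IN={} | OUT={a*c, b*b}
  B9: | IN={a*c, b*b} | OUT={a*c, b*b}

Merge at B4: IN[B4] = OUT[B2] ∩ OUT[B3] = {b+f, f-f}
Applying B4's transfer function to that IN value gives OUT[B4] (row B4 above).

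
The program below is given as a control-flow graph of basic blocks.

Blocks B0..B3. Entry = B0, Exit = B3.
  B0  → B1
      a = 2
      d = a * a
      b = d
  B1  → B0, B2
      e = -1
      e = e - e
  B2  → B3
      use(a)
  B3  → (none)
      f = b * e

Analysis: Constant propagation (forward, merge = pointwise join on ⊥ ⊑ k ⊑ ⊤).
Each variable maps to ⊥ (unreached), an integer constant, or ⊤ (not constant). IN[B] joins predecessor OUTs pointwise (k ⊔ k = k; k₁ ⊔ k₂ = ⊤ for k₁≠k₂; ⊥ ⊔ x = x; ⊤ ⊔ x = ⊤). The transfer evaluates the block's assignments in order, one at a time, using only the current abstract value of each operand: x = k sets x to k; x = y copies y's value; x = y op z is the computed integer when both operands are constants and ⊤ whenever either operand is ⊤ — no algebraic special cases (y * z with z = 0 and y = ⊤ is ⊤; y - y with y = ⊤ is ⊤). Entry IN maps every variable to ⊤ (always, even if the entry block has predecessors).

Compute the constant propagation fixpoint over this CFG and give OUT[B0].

Answer: {a: 2, b: 4, c: ⊤, d: 4, e: ⊤, f: ⊤}

Derivation:
Per-block solution:
  B0:  IN=(all ⊤)  OUT={a:2, b:4, d:4; rest ⊤}
  B1:  IN={a:2, b:4, d:4; rest ⊤}  OUT={a:2, b:4, d:4, e:0; rest ⊤}
  B2:  IN={a:2, b:4, d:4, e:0; rest ⊤}  OUT={a:2, b:4, d:4, e:0; rest ⊤}
  B3:  IN={a:2, b:4, d:4, e:0; rest ⊤}  OUT={a:2, b:4, d:4, e:0, f:0; rest ⊤}

Merge at B0 (entry node, so the boundary value (all ⊤) is joined with the incoming edge(s)): IN[B0] = (all ⊤) ⊔ OUT[B1] = {a: ⊤, b: ⊤, c: ⊤, d: ⊤, e: ⊤, f: ⊤}
Applying B0's transfer function to that IN value gives OUT[B0] (row B0 above).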